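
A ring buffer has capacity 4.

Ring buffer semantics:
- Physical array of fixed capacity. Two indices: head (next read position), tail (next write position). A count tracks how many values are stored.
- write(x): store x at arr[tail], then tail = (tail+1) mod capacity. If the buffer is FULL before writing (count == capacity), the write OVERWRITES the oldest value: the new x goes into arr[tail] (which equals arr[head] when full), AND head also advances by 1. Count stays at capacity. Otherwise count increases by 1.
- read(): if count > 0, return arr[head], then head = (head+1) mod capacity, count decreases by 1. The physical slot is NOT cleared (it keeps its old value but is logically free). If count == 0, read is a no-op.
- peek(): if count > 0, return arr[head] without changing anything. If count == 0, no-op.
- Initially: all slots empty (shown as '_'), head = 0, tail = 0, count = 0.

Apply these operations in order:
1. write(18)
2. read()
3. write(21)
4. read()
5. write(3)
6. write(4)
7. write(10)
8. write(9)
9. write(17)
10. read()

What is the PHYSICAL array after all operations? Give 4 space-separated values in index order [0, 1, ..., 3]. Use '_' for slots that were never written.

Answer: 10 9 17 4

Derivation:
After op 1 (write(18)): arr=[18 _ _ _] head=0 tail=1 count=1
After op 2 (read()): arr=[18 _ _ _] head=1 tail=1 count=0
After op 3 (write(21)): arr=[18 21 _ _] head=1 tail=2 count=1
After op 4 (read()): arr=[18 21 _ _] head=2 tail=2 count=0
After op 5 (write(3)): arr=[18 21 3 _] head=2 tail=3 count=1
After op 6 (write(4)): arr=[18 21 3 4] head=2 tail=0 count=2
After op 7 (write(10)): arr=[10 21 3 4] head=2 tail=1 count=3
After op 8 (write(9)): arr=[10 9 3 4] head=2 tail=2 count=4
After op 9 (write(17)): arr=[10 9 17 4] head=3 tail=3 count=4
After op 10 (read()): arr=[10 9 17 4] head=0 tail=3 count=3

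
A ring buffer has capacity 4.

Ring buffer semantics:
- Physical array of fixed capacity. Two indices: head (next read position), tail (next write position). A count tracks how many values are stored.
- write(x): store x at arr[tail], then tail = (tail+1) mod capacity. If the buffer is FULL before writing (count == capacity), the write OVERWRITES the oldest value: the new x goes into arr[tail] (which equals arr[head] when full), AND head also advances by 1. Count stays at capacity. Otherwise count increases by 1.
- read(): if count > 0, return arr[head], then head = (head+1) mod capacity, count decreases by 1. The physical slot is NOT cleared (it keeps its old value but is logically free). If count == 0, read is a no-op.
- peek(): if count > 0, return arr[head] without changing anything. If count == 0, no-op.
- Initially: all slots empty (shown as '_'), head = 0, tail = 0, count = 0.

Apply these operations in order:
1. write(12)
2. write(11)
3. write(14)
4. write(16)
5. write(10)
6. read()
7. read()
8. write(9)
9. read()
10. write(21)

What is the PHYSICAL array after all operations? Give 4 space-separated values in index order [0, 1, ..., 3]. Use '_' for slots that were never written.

After op 1 (write(12)): arr=[12 _ _ _] head=0 tail=1 count=1
After op 2 (write(11)): arr=[12 11 _ _] head=0 tail=2 count=2
After op 3 (write(14)): arr=[12 11 14 _] head=0 tail=3 count=3
After op 4 (write(16)): arr=[12 11 14 16] head=0 tail=0 count=4
After op 5 (write(10)): arr=[10 11 14 16] head=1 tail=1 count=4
After op 6 (read()): arr=[10 11 14 16] head=2 tail=1 count=3
After op 7 (read()): arr=[10 11 14 16] head=3 tail=1 count=2
After op 8 (write(9)): arr=[10 9 14 16] head=3 tail=2 count=3
After op 9 (read()): arr=[10 9 14 16] head=0 tail=2 count=2
After op 10 (write(21)): arr=[10 9 21 16] head=0 tail=3 count=3

Answer: 10 9 21 16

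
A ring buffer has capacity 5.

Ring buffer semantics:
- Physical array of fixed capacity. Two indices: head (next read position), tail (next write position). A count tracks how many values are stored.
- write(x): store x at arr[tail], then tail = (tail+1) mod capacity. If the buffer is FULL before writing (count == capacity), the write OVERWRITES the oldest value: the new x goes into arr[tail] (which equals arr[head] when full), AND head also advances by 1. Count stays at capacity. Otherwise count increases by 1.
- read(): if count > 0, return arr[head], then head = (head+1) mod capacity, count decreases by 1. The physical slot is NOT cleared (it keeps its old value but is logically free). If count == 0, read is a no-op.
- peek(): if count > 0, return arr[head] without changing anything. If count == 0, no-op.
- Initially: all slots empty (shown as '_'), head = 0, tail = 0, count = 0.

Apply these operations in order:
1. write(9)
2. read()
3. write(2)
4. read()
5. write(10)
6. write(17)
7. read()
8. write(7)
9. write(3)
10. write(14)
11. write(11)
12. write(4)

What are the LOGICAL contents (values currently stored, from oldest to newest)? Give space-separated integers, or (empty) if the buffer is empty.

Answer: 7 3 14 11 4

Derivation:
After op 1 (write(9)): arr=[9 _ _ _ _] head=0 tail=1 count=1
After op 2 (read()): arr=[9 _ _ _ _] head=1 tail=1 count=0
After op 3 (write(2)): arr=[9 2 _ _ _] head=1 tail=2 count=1
After op 4 (read()): arr=[9 2 _ _ _] head=2 tail=2 count=0
After op 5 (write(10)): arr=[9 2 10 _ _] head=2 tail=3 count=1
After op 6 (write(17)): arr=[9 2 10 17 _] head=2 tail=4 count=2
After op 7 (read()): arr=[9 2 10 17 _] head=3 tail=4 count=1
After op 8 (write(7)): arr=[9 2 10 17 7] head=3 tail=0 count=2
After op 9 (write(3)): arr=[3 2 10 17 7] head=3 tail=1 count=3
After op 10 (write(14)): arr=[3 14 10 17 7] head=3 tail=2 count=4
After op 11 (write(11)): arr=[3 14 11 17 7] head=3 tail=3 count=5
After op 12 (write(4)): arr=[3 14 11 4 7] head=4 tail=4 count=5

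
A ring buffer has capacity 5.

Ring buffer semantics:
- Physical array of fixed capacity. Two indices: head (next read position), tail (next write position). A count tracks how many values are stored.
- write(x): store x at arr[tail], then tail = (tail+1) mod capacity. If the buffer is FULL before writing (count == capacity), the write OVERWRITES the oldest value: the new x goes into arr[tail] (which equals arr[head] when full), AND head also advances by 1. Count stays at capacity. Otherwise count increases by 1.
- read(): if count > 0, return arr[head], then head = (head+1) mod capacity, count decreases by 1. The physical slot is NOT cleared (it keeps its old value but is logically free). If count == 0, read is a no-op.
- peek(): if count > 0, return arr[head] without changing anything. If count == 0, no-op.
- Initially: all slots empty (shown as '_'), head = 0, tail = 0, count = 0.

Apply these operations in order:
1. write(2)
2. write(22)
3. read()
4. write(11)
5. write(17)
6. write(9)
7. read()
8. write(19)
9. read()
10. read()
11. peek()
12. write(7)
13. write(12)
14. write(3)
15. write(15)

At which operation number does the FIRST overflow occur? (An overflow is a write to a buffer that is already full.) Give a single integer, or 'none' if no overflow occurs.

Answer: 15

Derivation:
After op 1 (write(2)): arr=[2 _ _ _ _] head=0 tail=1 count=1
After op 2 (write(22)): arr=[2 22 _ _ _] head=0 tail=2 count=2
After op 3 (read()): arr=[2 22 _ _ _] head=1 tail=2 count=1
After op 4 (write(11)): arr=[2 22 11 _ _] head=1 tail=3 count=2
After op 5 (write(17)): arr=[2 22 11 17 _] head=1 tail=4 count=3
After op 6 (write(9)): arr=[2 22 11 17 9] head=1 tail=0 count=4
After op 7 (read()): arr=[2 22 11 17 9] head=2 tail=0 count=3
After op 8 (write(19)): arr=[19 22 11 17 9] head=2 tail=1 count=4
After op 9 (read()): arr=[19 22 11 17 9] head=3 tail=1 count=3
After op 10 (read()): arr=[19 22 11 17 9] head=4 tail=1 count=2
After op 11 (peek()): arr=[19 22 11 17 9] head=4 tail=1 count=2
After op 12 (write(7)): arr=[19 7 11 17 9] head=4 tail=2 count=3
After op 13 (write(12)): arr=[19 7 12 17 9] head=4 tail=3 count=4
After op 14 (write(3)): arr=[19 7 12 3 9] head=4 tail=4 count=5
After op 15 (write(15)): arr=[19 7 12 3 15] head=0 tail=0 count=5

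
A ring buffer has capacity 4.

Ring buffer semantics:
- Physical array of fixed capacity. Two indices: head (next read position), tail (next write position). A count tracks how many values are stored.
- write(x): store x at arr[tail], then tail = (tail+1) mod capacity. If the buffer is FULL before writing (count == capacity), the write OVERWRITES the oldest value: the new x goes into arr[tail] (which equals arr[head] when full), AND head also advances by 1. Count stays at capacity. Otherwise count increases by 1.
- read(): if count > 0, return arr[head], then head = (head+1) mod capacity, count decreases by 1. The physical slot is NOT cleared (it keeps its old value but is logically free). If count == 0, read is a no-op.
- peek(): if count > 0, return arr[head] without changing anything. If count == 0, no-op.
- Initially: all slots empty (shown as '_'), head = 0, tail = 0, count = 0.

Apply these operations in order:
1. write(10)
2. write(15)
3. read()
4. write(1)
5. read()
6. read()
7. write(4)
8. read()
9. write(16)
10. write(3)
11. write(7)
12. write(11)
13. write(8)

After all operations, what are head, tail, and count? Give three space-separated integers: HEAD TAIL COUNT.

After op 1 (write(10)): arr=[10 _ _ _] head=0 tail=1 count=1
After op 2 (write(15)): arr=[10 15 _ _] head=0 tail=2 count=2
After op 3 (read()): arr=[10 15 _ _] head=1 tail=2 count=1
After op 4 (write(1)): arr=[10 15 1 _] head=1 tail=3 count=2
After op 5 (read()): arr=[10 15 1 _] head=2 tail=3 count=1
After op 6 (read()): arr=[10 15 1 _] head=3 tail=3 count=0
After op 7 (write(4)): arr=[10 15 1 4] head=3 tail=0 count=1
After op 8 (read()): arr=[10 15 1 4] head=0 tail=0 count=0
After op 9 (write(16)): arr=[16 15 1 4] head=0 tail=1 count=1
After op 10 (write(3)): arr=[16 3 1 4] head=0 tail=2 count=2
After op 11 (write(7)): arr=[16 3 7 4] head=0 tail=3 count=3
After op 12 (write(11)): arr=[16 3 7 11] head=0 tail=0 count=4
After op 13 (write(8)): arr=[8 3 7 11] head=1 tail=1 count=4

Answer: 1 1 4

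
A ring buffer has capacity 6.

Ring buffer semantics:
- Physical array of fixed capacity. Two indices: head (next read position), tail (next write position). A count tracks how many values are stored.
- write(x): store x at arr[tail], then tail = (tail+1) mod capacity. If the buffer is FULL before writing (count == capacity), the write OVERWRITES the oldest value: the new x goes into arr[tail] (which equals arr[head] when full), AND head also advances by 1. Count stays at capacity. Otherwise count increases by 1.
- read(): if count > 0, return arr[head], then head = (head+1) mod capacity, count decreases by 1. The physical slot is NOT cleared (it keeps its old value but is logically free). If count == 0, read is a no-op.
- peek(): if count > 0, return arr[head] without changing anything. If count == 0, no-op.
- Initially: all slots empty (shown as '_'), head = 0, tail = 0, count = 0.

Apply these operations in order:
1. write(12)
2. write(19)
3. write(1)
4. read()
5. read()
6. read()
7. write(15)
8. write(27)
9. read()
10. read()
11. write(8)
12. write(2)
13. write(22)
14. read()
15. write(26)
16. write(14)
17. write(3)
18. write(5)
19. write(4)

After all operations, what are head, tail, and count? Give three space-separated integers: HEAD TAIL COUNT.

After op 1 (write(12)): arr=[12 _ _ _ _ _] head=0 tail=1 count=1
After op 2 (write(19)): arr=[12 19 _ _ _ _] head=0 tail=2 count=2
After op 3 (write(1)): arr=[12 19 1 _ _ _] head=0 tail=3 count=3
After op 4 (read()): arr=[12 19 1 _ _ _] head=1 tail=3 count=2
After op 5 (read()): arr=[12 19 1 _ _ _] head=2 tail=3 count=1
After op 6 (read()): arr=[12 19 1 _ _ _] head=3 tail=3 count=0
After op 7 (write(15)): arr=[12 19 1 15 _ _] head=3 tail=4 count=1
After op 8 (write(27)): arr=[12 19 1 15 27 _] head=3 tail=5 count=2
After op 9 (read()): arr=[12 19 1 15 27 _] head=4 tail=5 count=1
After op 10 (read()): arr=[12 19 1 15 27 _] head=5 tail=5 count=0
After op 11 (write(8)): arr=[12 19 1 15 27 8] head=5 tail=0 count=1
After op 12 (write(2)): arr=[2 19 1 15 27 8] head=5 tail=1 count=2
After op 13 (write(22)): arr=[2 22 1 15 27 8] head=5 tail=2 count=3
After op 14 (read()): arr=[2 22 1 15 27 8] head=0 tail=2 count=2
After op 15 (write(26)): arr=[2 22 26 15 27 8] head=0 tail=3 count=3
After op 16 (write(14)): arr=[2 22 26 14 27 8] head=0 tail=4 count=4
After op 17 (write(3)): arr=[2 22 26 14 3 8] head=0 tail=5 count=5
After op 18 (write(5)): arr=[2 22 26 14 3 5] head=0 tail=0 count=6
After op 19 (write(4)): arr=[4 22 26 14 3 5] head=1 tail=1 count=6

Answer: 1 1 6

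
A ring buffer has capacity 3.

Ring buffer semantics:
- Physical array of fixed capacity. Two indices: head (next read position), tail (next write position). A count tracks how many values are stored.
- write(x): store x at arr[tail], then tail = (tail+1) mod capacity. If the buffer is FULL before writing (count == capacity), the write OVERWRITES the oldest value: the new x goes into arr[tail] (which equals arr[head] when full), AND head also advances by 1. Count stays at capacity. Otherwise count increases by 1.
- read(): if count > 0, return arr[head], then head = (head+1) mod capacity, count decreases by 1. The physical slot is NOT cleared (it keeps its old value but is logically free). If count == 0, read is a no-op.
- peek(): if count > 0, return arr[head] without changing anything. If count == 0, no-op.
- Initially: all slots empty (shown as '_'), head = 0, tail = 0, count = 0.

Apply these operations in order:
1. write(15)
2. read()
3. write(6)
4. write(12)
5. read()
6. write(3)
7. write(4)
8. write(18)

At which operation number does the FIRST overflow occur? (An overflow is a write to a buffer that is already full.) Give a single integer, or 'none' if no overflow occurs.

Answer: 8

Derivation:
After op 1 (write(15)): arr=[15 _ _] head=0 tail=1 count=1
After op 2 (read()): arr=[15 _ _] head=1 tail=1 count=0
After op 3 (write(6)): arr=[15 6 _] head=1 tail=2 count=1
After op 4 (write(12)): arr=[15 6 12] head=1 tail=0 count=2
After op 5 (read()): arr=[15 6 12] head=2 tail=0 count=1
After op 6 (write(3)): arr=[3 6 12] head=2 tail=1 count=2
After op 7 (write(4)): arr=[3 4 12] head=2 tail=2 count=3
After op 8 (write(18)): arr=[3 4 18] head=0 tail=0 count=3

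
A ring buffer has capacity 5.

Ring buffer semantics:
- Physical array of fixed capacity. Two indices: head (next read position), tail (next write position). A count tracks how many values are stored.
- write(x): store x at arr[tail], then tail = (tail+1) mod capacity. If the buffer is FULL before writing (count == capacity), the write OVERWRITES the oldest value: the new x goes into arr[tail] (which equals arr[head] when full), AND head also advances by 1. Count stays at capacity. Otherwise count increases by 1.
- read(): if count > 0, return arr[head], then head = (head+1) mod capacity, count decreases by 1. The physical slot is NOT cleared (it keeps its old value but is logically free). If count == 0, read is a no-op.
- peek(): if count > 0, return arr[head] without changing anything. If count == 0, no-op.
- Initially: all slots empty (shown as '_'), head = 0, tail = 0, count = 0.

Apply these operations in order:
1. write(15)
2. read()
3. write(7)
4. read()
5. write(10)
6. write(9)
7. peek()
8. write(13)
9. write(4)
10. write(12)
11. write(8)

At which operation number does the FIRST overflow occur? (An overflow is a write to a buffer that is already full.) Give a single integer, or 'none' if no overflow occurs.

Answer: 11

Derivation:
After op 1 (write(15)): arr=[15 _ _ _ _] head=0 tail=1 count=1
After op 2 (read()): arr=[15 _ _ _ _] head=1 tail=1 count=0
After op 3 (write(7)): arr=[15 7 _ _ _] head=1 tail=2 count=1
After op 4 (read()): arr=[15 7 _ _ _] head=2 tail=2 count=0
After op 5 (write(10)): arr=[15 7 10 _ _] head=2 tail=3 count=1
After op 6 (write(9)): arr=[15 7 10 9 _] head=2 tail=4 count=2
After op 7 (peek()): arr=[15 7 10 9 _] head=2 tail=4 count=2
After op 8 (write(13)): arr=[15 7 10 9 13] head=2 tail=0 count=3
After op 9 (write(4)): arr=[4 7 10 9 13] head=2 tail=1 count=4
After op 10 (write(12)): arr=[4 12 10 9 13] head=2 tail=2 count=5
After op 11 (write(8)): arr=[4 12 8 9 13] head=3 tail=3 count=5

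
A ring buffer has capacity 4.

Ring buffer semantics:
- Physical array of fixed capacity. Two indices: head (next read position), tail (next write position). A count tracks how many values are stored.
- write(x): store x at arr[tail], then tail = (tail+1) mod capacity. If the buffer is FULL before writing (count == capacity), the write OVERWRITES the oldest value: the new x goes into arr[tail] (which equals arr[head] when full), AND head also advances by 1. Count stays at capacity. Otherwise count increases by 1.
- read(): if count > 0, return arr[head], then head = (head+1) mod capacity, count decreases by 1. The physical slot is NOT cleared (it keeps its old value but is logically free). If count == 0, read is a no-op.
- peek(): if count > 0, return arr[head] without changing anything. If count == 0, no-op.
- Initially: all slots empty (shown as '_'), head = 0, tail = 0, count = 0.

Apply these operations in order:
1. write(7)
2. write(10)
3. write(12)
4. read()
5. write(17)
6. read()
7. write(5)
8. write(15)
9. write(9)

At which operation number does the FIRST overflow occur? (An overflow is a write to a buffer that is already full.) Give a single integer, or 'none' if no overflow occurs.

After op 1 (write(7)): arr=[7 _ _ _] head=0 tail=1 count=1
After op 2 (write(10)): arr=[7 10 _ _] head=0 tail=2 count=2
After op 3 (write(12)): arr=[7 10 12 _] head=0 tail=3 count=3
After op 4 (read()): arr=[7 10 12 _] head=1 tail=3 count=2
After op 5 (write(17)): arr=[7 10 12 17] head=1 tail=0 count=3
After op 6 (read()): arr=[7 10 12 17] head=2 tail=0 count=2
After op 7 (write(5)): arr=[5 10 12 17] head=2 tail=1 count=3
After op 8 (write(15)): arr=[5 15 12 17] head=2 tail=2 count=4
After op 9 (write(9)): arr=[5 15 9 17] head=3 tail=3 count=4

Answer: 9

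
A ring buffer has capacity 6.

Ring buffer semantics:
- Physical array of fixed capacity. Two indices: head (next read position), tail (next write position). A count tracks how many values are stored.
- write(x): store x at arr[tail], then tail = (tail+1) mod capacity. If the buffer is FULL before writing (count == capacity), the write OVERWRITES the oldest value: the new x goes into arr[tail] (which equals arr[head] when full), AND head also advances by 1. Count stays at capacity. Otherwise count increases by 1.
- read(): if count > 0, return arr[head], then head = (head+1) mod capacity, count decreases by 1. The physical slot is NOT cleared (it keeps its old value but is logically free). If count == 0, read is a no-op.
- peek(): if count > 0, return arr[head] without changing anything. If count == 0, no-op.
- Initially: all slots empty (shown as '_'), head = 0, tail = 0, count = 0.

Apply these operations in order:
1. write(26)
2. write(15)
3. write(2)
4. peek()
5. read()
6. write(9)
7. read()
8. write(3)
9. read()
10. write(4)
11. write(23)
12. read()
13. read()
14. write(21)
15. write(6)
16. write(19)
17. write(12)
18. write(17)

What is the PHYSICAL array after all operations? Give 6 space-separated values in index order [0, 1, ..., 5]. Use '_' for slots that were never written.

After op 1 (write(26)): arr=[26 _ _ _ _ _] head=0 tail=1 count=1
After op 2 (write(15)): arr=[26 15 _ _ _ _] head=0 tail=2 count=2
After op 3 (write(2)): arr=[26 15 2 _ _ _] head=0 tail=3 count=3
After op 4 (peek()): arr=[26 15 2 _ _ _] head=0 tail=3 count=3
After op 5 (read()): arr=[26 15 2 _ _ _] head=1 tail=3 count=2
After op 6 (write(9)): arr=[26 15 2 9 _ _] head=1 tail=4 count=3
After op 7 (read()): arr=[26 15 2 9 _ _] head=2 tail=4 count=2
After op 8 (write(3)): arr=[26 15 2 9 3 _] head=2 tail=5 count=3
After op 9 (read()): arr=[26 15 2 9 3 _] head=3 tail=5 count=2
After op 10 (write(4)): arr=[26 15 2 9 3 4] head=3 tail=0 count=3
After op 11 (write(23)): arr=[23 15 2 9 3 4] head=3 tail=1 count=4
After op 12 (read()): arr=[23 15 2 9 3 4] head=4 tail=1 count=3
After op 13 (read()): arr=[23 15 2 9 3 4] head=5 tail=1 count=2
After op 14 (write(21)): arr=[23 21 2 9 3 4] head=5 tail=2 count=3
After op 15 (write(6)): arr=[23 21 6 9 3 4] head=5 tail=3 count=4
After op 16 (write(19)): arr=[23 21 6 19 3 4] head=5 tail=4 count=5
After op 17 (write(12)): arr=[23 21 6 19 12 4] head=5 tail=5 count=6
After op 18 (write(17)): arr=[23 21 6 19 12 17] head=0 tail=0 count=6

Answer: 23 21 6 19 12 17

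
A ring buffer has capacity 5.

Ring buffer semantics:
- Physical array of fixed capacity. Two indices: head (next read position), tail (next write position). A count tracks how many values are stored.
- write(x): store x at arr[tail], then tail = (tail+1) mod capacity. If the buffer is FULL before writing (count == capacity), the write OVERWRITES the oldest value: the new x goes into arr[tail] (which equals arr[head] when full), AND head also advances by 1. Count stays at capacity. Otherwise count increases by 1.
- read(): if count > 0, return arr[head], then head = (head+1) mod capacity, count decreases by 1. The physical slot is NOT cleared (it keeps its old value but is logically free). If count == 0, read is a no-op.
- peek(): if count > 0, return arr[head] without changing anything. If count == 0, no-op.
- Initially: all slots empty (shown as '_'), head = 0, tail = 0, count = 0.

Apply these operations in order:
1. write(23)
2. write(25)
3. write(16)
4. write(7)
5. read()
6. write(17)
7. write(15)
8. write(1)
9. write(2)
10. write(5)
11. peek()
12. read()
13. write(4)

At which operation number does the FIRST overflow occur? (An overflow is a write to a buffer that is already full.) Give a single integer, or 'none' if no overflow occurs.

Answer: 8

Derivation:
After op 1 (write(23)): arr=[23 _ _ _ _] head=0 tail=1 count=1
After op 2 (write(25)): arr=[23 25 _ _ _] head=0 tail=2 count=2
After op 3 (write(16)): arr=[23 25 16 _ _] head=0 tail=3 count=3
After op 4 (write(7)): arr=[23 25 16 7 _] head=0 tail=4 count=4
After op 5 (read()): arr=[23 25 16 7 _] head=1 tail=4 count=3
After op 6 (write(17)): arr=[23 25 16 7 17] head=1 tail=0 count=4
After op 7 (write(15)): arr=[15 25 16 7 17] head=1 tail=1 count=5
After op 8 (write(1)): arr=[15 1 16 7 17] head=2 tail=2 count=5
After op 9 (write(2)): arr=[15 1 2 7 17] head=3 tail=3 count=5
After op 10 (write(5)): arr=[15 1 2 5 17] head=4 tail=4 count=5
After op 11 (peek()): arr=[15 1 2 5 17] head=4 tail=4 count=5
After op 12 (read()): arr=[15 1 2 5 17] head=0 tail=4 count=4
After op 13 (write(4)): arr=[15 1 2 5 4] head=0 tail=0 count=5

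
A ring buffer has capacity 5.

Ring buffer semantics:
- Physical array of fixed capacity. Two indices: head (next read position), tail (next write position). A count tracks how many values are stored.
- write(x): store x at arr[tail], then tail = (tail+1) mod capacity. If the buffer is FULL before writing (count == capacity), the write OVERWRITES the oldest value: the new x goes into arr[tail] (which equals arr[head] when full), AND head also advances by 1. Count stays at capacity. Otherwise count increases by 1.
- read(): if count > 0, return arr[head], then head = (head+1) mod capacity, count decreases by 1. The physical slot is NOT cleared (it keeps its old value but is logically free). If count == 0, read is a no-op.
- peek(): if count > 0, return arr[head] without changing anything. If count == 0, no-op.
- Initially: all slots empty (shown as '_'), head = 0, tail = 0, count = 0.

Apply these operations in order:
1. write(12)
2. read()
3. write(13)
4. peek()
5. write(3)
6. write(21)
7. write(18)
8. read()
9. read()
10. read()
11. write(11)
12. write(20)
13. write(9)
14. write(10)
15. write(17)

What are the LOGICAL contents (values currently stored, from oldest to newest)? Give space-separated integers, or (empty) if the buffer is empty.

After op 1 (write(12)): arr=[12 _ _ _ _] head=0 tail=1 count=1
After op 2 (read()): arr=[12 _ _ _ _] head=1 tail=1 count=0
After op 3 (write(13)): arr=[12 13 _ _ _] head=1 tail=2 count=1
After op 4 (peek()): arr=[12 13 _ _ _] head=1 tail=2 count=1
After op 5 (write(3)): arr=[12 13 3 _ _] head=1 tail=3 count=2
After op 6 (write(21)): arr=[12 13 3 21 _] head=1 tail=4 count=3
After op 7 (write(18)): arr=[12 13 3 21 18] head=1 tail=0 count=4
After op 8 (read()): arr=[12 13 3 21 18] head=2 tail=0 count=3
After op 9 (read()): arr=[12 13 3 21 18] head=3 tail=0 count=2
After op 10 (read()): arr=[12 13 3 21 18] head=4 tail=0 count=1
After op 11 (write(11)): arr=[11 13 3 21 18] head=4 tail=1 count=2
After op 12 (write(20)): arr=[11 20 3 21 18] head=4 tail=2 count=3
After op 13 (write(9)): arr=[11 20 9 21 18] head=4 tail=3 count=4
After op 14 (write(10)): arr=[11 20 9 10 18] head=4 tail=4 count=5
After op 15 (write(17)): arr=[11 20 9 10 17] head=0 tail=0 count=5

Answer: 11 20 9 10 17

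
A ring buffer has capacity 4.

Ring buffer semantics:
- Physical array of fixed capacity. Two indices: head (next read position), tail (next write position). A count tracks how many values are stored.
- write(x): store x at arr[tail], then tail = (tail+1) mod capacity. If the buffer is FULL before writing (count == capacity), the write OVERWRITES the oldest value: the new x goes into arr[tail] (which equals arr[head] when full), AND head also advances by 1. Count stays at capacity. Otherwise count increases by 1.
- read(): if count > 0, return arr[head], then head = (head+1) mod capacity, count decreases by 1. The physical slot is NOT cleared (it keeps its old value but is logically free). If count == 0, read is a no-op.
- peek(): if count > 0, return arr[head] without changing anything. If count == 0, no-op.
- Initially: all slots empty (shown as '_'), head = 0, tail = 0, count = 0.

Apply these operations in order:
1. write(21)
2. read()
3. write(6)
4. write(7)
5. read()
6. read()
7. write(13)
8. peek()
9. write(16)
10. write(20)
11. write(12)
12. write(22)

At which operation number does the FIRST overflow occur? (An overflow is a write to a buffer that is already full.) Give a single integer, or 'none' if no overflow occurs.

After op 1 (write(21)): arr=[21 _ _ _] head=0 tail=1 count=1
After op 2 (read()): arr=[21 _ _ _] head=1 tail=1 count=0
After op 3 (write(6)): arr=[21 6 _ _] head=1 tail=2 count=1
After op 4 (write(7)): arr=[21 6 7 _] head=1 tail=3 count=2
After op 5 (read()): arr=[21 6 7 _] head=2 tail=3 count=1
After op 6 (read()): arr=[21 6 7 _] head=3 tail=3 count=0
After op 7 (write(13)): arr=[21 6 7 13] head=3 tail=0 count=1
After op 8 (peek()): arr=[21 6 7 13] head=3 tail=0 count=1
After op 9 (write(16)): arr=[16 6 7 13] head=3 tail=1 count=2
After op 10 (write(20)): arr=[16 20 7 13] head=3 tail=2 count=3
After op 11 (write(12)): arr=[16 20 12 13] head=3 tail=3 count=4
After op 12 (write(22)): arr=[16 20 12 22] head=0 tail=0 count=4

Answer: 12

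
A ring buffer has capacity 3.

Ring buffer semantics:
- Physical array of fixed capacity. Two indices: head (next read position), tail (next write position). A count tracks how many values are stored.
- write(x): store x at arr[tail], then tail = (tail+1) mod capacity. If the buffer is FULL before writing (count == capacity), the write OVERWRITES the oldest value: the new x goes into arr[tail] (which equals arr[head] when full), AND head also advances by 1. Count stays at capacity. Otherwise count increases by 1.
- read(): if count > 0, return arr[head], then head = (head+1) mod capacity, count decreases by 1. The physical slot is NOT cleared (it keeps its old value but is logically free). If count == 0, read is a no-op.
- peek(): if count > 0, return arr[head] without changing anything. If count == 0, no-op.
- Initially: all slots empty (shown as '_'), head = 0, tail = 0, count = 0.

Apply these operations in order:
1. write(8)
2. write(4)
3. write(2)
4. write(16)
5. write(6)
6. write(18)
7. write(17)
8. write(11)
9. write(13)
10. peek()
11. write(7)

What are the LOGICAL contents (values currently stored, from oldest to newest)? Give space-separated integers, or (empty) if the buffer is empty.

Answer: 11 13 7

Derivation:
After op 1 (write(8)): arr=[8 _ _] head=0 tail=1 count=1
After op 2 (write(4)): arr=[8 4 _] head=0 tail=2 count=2
After op 3 (write(2)): arr=[8 4 2] head=0 tail=0 count=3
After op 4 (write(16)): arr=[16 4 2] head=1 tail=1 count=3
After op 5 (write(6)): arr=[16 6 2] head=2 tail=2 count=3
After op 6 (write(18)): arr=[16 6 18] head=0 tail=0 count=3
After op 7 (write(17)): arr=[17 6 18] head=1 tail=1 count=3
After op 8 (write(11)): arr=[17 11 18] head=2 tail=2 count=3
After op 9 (write(13)): arr=[17 11 13] head=0 tail=0 count=3
After op 10 (peek()): arr=[17 11 13] head=0 tail=0 count=3
After op 11 (write(7)): arr=[7 11 13] head=1 tail=1 count=3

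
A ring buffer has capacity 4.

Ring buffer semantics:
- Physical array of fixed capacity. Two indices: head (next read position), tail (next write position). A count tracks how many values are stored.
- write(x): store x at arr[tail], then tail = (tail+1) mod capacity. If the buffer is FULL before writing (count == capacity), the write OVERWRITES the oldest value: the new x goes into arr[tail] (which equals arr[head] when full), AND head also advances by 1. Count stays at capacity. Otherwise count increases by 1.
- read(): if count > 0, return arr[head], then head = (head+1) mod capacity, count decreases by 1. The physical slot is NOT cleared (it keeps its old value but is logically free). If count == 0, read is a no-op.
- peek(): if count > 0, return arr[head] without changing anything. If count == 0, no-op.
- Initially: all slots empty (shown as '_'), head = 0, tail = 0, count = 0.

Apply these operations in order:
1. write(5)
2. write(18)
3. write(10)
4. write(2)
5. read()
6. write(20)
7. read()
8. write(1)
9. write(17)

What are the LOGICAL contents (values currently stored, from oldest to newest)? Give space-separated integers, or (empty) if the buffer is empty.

Answer: 2 20 1 17

Derivation:
After op 1 (write(5)): arr=[5 _ _ _] head=0 tail=1 count=1
After op 2 (write(18)): arr=[5 18 _ _] head=0 tail=2 count=2
After op 3 (write(10)): arr=[5 18 10 _] head=0 tail=3 count=3
After op 4 (write(2)): arr=[5 18 10 2] head=0 tail=0 count=4
After op 5 (read()): arr=[5 18 10 2] head=1 tail=0 count=3
After op 6 (write(20)): arr=[20 18 10 2] head=1 tail=1 count=4
After op 7 (read()): arr=[20 18 10 2] head=2 tail=1 count=3
After op 8 (write(1)): arr=[20 1 10 2] head=2 tail=2 count=4
After op 9 (write(17)): arr=[20 1 17 2] head=3 tail=3 count=4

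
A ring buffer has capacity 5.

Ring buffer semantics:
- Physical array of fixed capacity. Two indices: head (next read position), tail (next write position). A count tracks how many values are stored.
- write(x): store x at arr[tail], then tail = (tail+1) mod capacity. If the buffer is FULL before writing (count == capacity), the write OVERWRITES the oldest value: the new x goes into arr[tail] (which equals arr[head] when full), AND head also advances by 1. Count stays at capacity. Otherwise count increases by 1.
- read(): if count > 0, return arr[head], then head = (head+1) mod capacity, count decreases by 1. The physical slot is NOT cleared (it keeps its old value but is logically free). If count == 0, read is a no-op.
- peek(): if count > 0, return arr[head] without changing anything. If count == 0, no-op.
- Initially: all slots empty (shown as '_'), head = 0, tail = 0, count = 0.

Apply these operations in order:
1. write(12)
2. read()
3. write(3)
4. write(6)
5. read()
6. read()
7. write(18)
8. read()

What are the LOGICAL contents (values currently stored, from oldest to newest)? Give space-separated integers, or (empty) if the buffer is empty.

After op 1 (write(12)): arr=[12 _ _ _ _] head=0 tail=1 count=1
After op 2 (read()): arr=[12 _ _ _ _] head=1 tail=1 count=0
After op 3 (write(3)): arr=[12 3 _ _ _] head=1 tail=2 count=1
After op 4 (write(6)): arr=[12 3 6 _ _] head=1 tail=3 count=2
After op 5 (read()): arr=[12 3 6 _ _] head=2 tail=3 count=1
After op 6 (read()): arr=[12 3 6 _ _] head=3 tail=3 count=0
After op 7 (write(18)): arr=[12 3 6 18 _] head=3 tail=4 count=1
After op 8 (read()): arr=[12 3 6 18 _] head=4 tail=4 count=0

Answer: (empty)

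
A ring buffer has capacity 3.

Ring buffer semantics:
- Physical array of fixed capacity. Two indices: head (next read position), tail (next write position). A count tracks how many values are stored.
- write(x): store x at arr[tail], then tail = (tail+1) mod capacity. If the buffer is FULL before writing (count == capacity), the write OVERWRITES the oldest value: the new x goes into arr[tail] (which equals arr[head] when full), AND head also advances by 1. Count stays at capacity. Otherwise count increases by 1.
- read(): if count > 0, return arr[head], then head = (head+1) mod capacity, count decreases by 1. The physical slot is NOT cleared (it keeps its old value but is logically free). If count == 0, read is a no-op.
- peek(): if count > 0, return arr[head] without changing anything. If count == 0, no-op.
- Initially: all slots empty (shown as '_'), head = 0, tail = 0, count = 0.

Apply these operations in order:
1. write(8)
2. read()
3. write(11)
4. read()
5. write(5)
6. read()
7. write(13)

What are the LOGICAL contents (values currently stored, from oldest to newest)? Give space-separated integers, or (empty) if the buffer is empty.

Answer: 13

Derivation:
After op 1 (write(8)): arr=[8 _ _] head=0 tail=1 count=1
After op 2 (read()): arr=[8 _ _] head=1 tail=1 count=0
After op 3 (write(11)): arr=[8 11 _] head=1 tail=2 count=1
After op 4 (read()): arr=[8 11 _] head=2 tail=2 count=0
After op 5 (write(5)): arr=[8 11 5] head=2 tail=0 count=1
After op 6 (read()): arr=[8 11 5] head=0 tail=0 count=0
After op 7 (write(13)): arr=[13 11 5] head=0 tail=1 count=1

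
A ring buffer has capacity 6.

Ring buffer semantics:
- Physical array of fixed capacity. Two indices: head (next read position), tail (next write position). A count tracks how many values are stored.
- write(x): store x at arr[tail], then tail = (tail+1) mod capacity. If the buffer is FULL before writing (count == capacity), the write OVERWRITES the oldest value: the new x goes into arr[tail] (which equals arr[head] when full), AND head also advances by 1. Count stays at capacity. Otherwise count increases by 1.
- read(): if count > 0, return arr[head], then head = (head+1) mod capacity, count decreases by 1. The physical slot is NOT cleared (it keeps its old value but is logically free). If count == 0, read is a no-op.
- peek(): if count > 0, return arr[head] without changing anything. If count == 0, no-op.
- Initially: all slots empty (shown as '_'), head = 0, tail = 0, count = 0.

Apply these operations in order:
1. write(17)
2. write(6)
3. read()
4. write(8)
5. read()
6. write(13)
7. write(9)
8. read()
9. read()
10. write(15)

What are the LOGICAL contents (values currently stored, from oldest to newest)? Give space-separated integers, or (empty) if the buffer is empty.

Answer: 9 15

Derivation:
After op 1 (write(17)): arr=[17 _ _ _ _ _] head=0 tail=1 count=1
After op 2 (write(6)): arr=[17 6 _ _ _ _] head=0 tail=2 count=2
After op 3 (read()): arr=[17 6 _ _ _ _] head=1 tail=2 count=1
After op 4 (write(8)): arr=[17 6 8 _ _ _] head=1 tail=3 count=2
After op 5 (read()): arr=[17 6 8 _ _ _] head=2 tail=3 count=1
After op 6 (write(13)): arr=[17 6 8 13 _ _] head=2 tail=4 count=2
After op 7 (write(9)): arr=[17 6 8 13 9 _] head=2 tail=5 count=3
After op 8 (read()): arr=[17 6 8 13 9 _] head=3 tail=5 count=2
After op 9 (read()): arr=[17 6 8 13 9 _] head=4 tail=5 count=1
After op 10 (write(15)): arr=[17 6 8 13 9 15] head=4 tail=0 count=2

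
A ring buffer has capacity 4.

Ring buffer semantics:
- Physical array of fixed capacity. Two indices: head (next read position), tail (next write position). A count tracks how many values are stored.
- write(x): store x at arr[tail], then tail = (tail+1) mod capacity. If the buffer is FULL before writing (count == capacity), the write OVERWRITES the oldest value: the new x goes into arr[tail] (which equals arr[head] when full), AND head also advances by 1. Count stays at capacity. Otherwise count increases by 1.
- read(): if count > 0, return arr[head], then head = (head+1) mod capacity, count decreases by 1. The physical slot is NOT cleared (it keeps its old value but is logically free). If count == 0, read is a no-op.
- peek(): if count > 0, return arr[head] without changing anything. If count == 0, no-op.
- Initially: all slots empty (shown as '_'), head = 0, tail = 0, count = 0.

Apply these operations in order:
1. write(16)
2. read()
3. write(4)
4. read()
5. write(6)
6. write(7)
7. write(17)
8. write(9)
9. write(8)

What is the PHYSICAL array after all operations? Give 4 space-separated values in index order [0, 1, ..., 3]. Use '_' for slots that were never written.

After op 1 (write(16)): arr=[16 _ _ _] head=0 tail=1 count=1
After op 2 (read()): arr=[16 _ _ _] head=1 tail=1 count=0
After op 3 (write(4)): arr=[16 4 _ _] head=1 tail=2 count=1
After op 4 (read()): arr=[16 4 _ _] head=2 tail=2 count=0
After op 5 (write(6)): arr=[16 4 6 _] head=2 tail=3 count=1
After op 6 (write(7)): arr=[16 4 6 7] head=2 tail=0 count=2
After op 7 (write(17)): arr=[17 4 6 7] head=2 tail=1 count=3
After op 8 (write(9)): arr=[17 9 6 7] head=2 tail=2 count=4
After op 9 (write(8)): arr=[17 9 8 7] head=3 tail=3 count=4

Answer: 17 9 8 7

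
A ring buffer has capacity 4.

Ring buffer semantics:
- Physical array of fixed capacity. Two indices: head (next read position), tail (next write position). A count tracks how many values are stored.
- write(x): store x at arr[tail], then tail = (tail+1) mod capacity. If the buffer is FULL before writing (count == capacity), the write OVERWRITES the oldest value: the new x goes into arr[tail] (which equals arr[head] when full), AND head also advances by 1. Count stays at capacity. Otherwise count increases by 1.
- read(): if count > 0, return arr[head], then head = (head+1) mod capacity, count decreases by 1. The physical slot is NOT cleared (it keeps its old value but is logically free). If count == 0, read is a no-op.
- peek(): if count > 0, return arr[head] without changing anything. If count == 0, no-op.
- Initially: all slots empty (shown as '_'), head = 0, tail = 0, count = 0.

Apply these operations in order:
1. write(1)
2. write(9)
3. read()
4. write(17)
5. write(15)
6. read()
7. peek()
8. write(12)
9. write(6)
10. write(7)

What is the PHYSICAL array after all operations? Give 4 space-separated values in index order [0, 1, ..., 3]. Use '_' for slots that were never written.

After op 1 (write(1)): arr=[1 _ _ _] head=0 tail=1 count=1
After op 2 (write(9)): arr=[1 9 _ _] head=0 tail=2 count=2
After op 3 (read()): arr=[1 9 _ _] head=1 tail=2 count=1
After op 4 (write(17)): arr=[1 9 17 _] head=1 tail=3 count=2
After op 5 (write(15)): arr=[1 9 17 15] head=1 tail=0 count=3
After op 6 (read()): arr=[1 9 17 15] head=2 tail=0 count=2
After op 7 (peek()): arr=[1 9 17 15] head=2 tail=0 count=2
After op 8 (write(12)): arr=[12 9 17 15] head=2 tail=1 count=3
After op 9 (write(6)): arr=[12 6 17 15] head=2 tail=2 count=4
After op 10 (write(7)): arr=[12 6 7 15] head=3 tail=3 count=4

Answer: 12 6 7 15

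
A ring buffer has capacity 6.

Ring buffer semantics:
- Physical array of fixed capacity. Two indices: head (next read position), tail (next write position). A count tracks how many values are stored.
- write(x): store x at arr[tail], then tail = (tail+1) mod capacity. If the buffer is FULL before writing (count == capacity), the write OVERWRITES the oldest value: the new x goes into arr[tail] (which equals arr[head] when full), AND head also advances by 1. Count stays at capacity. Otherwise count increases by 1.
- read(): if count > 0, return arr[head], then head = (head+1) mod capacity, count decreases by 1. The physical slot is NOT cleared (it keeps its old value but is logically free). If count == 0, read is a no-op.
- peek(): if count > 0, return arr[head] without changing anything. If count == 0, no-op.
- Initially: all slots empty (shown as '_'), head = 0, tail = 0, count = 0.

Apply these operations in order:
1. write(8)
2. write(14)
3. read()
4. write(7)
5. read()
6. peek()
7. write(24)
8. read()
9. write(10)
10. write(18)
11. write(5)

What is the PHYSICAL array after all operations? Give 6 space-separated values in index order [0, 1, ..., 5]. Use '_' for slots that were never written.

Answer: 5 14 7 24 10 18

Derivation:
After op 1 (write(8)): arr=[8 _ _ _ _ _] head=0 tail=1 count=1
After op 2 (write(14)): arr=[8 14 _ _ _ _] head=0 tail=2 count=2
After op 3 (read()): arr=[8 14 _ _ _ _] head=1 tail=2 count=1
After op 4 (write(7)): arr=[8 14 7 _ _ _] head=1 tail=3 count=2
After op 5 (read()): arr=[8 14 7 _ _ _] head=2 tail=3 count=1
After op 6 (peek()): arr=[8 14 7 _ _ _] head=2 tail=3 count=1
After op 7 (write(24)): arr=[8 14 7 24 _ _] head=2 tail=4 count=2
After op 8 (read()): arr=[8 14 7 24 _ _] head=3 tail=4 count=1
After op 9 (write(10)): arr=[8 14 7 24 10 _] head=3 tail=5 count=2
After op 10 (write(18)): arr=[8 14 7 24 10 18] head=3 tail=0 count=3
After op 11 (write(5)): arr=[5 14 7 24 10 18] head=3 tail=1 count=4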